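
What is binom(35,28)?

6724520

C(35,28) = C(35,7) by symmetry.
C(35,7) = (35·34·33·32·31·30·29) / 7! = 33891580800 / 5040 = 6724520.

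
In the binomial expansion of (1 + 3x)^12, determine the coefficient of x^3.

5940

The general term is C(12,j)·(1)^j·(3x)^(12-j); the x^3 term has j = 9.
C(12,9) = 220.
Coefficient = C(12,9) · 3^3 = 220 · 27 = 5940.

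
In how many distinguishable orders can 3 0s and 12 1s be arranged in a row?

455

Choose positions for the 0s: C(15,3) = 455.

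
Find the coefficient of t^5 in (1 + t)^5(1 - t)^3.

6

Coefficient of t^5 = Σ_{j} C(5,j)·1^j·C(3,5-j)·(-1)^(5-j) for j from 2 to 5.
= (-10) + 30 + (-15) + 1 = 6.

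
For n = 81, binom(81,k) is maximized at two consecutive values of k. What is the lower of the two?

40

For odd n = 81, C(81,k) peaks at k = (n−1)/2 and (n+1)/2; the lower is 40.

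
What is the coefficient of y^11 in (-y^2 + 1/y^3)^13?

General term: C(13,j)·(-y^2)^j·(1/y^3)^(13-j), with y-exponent 2j − 3(13−j) = 5j − 39.
Set 5j − 39 = 11: j = 10.
C(13,10) = 286; (-1)^10 = 1; 1^3 = 1.
Coefficient = 286 · 1 · 1 = 286.

286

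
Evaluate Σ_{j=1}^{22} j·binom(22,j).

46137344

Since j·C(22,j) = 22·C(21,j−1), the sum is 22·2^21 = 22·2097152 = 46137344.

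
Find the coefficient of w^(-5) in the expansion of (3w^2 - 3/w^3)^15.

-92335216545

General term: C(15,j)·(3w^2)^j·(-3/w^3)^(15-j), with w-exponent 2j − 3(15−j) = 5j − 45.
Set 5j − 45 = -5: j = 8.
C(15,8) = 6435; 3^8 = 6561; (-3)^7 = -2187.
Coefficient = 6435 · 6561 · (-2187) = -92335216545.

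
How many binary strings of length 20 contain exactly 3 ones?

Choose the 3 positions: C(20,3) = 1140.

1140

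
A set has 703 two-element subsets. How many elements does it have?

38

n(n−1)/2 = 703 ⇒ n(n−1) = 1406. Since 38·37 = 1406, n = 38.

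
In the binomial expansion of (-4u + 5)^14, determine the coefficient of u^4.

The general term is C(14,j)·(-4u)^j·(5)^(14-j); the u^4 term has j = 4.
C(14,4) = 1001.
Coefficient = C(14,4) · (-4)^4 · 5^10 = 1001 · 256 · 9765625 = 2502500000000.

2502500000000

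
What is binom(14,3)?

364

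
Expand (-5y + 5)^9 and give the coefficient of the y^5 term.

-246093750

The general term is C(9,j)·(-5y)^j·(5)^(9-j); the y^5 term has j = 5.
C(9,5) = 126.
Coefficient = C(9,5) · (-5)^5 · 5^4 = 126 · (-3125) · 625 = -246093750.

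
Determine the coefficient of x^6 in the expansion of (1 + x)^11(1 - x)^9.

Coefficient of x^6 = Σ_{j} C(11,j)·1^j·C(9,6-j)·(-1)^(6-j) for j from 0 to 6.
= 84 + (-1386) + 6930 + (-13860) + 11880 + (-4158) + 462 = -48.

-48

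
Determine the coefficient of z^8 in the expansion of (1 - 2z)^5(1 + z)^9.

Coefficient of z^8 = Σ_{j} C(5,j)·(-2)^j·C(9,8-j)·1^(8-j) for j from 0 to 5.
= 9 + (-360) + 3360 + (-10080) + 10080 + (-2688) = 321.

321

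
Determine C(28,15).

37442160

C(28,15) = C(28,13) by symmetry.
C(28,13) = (28·27·26·25·24·23·22·21·20·19·18·17·16) / 13! = 233153109116928000 / 6227020800 = 37442160.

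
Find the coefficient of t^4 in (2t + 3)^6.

The general term is C(6,j)·(2t)^j·(3)^(6-j); the t^4 term has j = 4.
C(6,4) = 15.
Coefficient = C(6,4) · 2^4 · 3^2 = 15 · 16 · 9 = 2160.

2160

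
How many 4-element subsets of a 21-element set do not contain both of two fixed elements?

5814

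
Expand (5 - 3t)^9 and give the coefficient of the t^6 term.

The general term is C(9,j)·(5)^j·(-3t)^(9-j); the t^6 term has j = 3.
C(9,3) = 84.
Coefficient = C(9,3) · 5^3 · (-3)^6 = 84 · 125 · 729 = 7654500.

7654500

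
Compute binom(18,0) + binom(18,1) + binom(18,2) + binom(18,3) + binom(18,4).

1 + 18 + 153 + 816 + 3060 = 4048.

4048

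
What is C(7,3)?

35

C(7,3) = (7·6·5) / 3! = 210 / 6 = 35.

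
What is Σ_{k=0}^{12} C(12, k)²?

Σ C(12,k)² is the coefficient of x^12 in (1+x)^12(1+x)^12 = (1+x)^24, i.e. C(24,12) = 2704156.

2704156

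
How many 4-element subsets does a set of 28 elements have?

C(28,4) = (28·27·26·25) / 4! = 491400 / 24 = 20475.

20475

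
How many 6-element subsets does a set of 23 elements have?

100947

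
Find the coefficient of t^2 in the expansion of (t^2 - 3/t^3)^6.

135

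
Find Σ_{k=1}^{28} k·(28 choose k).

3758096384

Differentiating (1+x)^28 and setting x=1: Σ k·C(28,k) = 28·2^27 = 3758096384.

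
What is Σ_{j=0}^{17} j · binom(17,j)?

1114112

Differentiating (1+x)^17 and setting x=1: Σ j·C(17,j) = 17·2^16 = 1114112.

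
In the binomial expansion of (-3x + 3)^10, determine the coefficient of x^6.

The general term is C(10,j)·(-3x)^j·(3)^(10-j); the x^6 term has j = 6.
C(10,6) = 210.
Coefficient = C(10,6) · (-3)^6 · 3^4 = 210 · 729 · 81 = 12400290.

12400290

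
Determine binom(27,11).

C(27,11) = (27·26·25·24·23·22·21·20·19·18·17) / 11! = 520431047136000 / 39916800 = 13037895.

13037895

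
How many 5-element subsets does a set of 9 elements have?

126

C(9,5) = C(9,4) by symmetry.
C(9,4) = (9·8·7·6) / 4! = 3024 / 24 = 126.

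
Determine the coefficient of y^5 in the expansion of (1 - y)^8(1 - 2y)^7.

-18732

Coefficient of y^5 = Σ_{j} C(8,j)·(-1)^j·C(7,5-j)·(-2)^(5-j) for j from 0 to 5.
= (-672) + (-4480) + (-7840) + (-4704) + (-980) + (-56) = -18732.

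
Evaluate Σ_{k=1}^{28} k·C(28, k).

3758096384

Since k·C(28,k) = 28·C(27,k−1), the sum is 28·2^27 = 28·134217728 = 3758096384.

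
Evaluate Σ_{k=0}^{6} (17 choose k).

21778

1 + 17 + 136 + 680 + 2380 + 6188 + 12376 = 21778.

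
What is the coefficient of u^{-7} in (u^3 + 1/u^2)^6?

General term: C(6,j)·(u^3)^j·(1/u^2)^(6-j), with u-exponent 3j − 2(6−j) = 5j − 12.
Set 5j − 12 = -7: j = 1.
C(6,1) = 6; 1^1 = 1; 1^5 = 1.
Coefficient = 6 · 1 · 1 = 6.

6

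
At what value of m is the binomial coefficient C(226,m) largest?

C(226,m) is maximized at m = 226/2 = 113.

113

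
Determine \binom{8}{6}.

C(8,6) = C(8,2) by symmetry.
C(8,2) = (8·7) / 2! = 56 / 2 = 28.

28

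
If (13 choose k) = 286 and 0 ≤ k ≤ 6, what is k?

C(13,k) increases on 0 ≤ k ≤ 6. C(13,2) = 78 and C(13,3) = 286, so k = 3.

3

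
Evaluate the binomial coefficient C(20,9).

C(20,9) = (20·19·18·17·16·15·14·13·12) / 9! = 60949324800 / 362880 = 167960.

167960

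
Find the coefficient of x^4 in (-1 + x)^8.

70

The general term is C(8,j)·(-1)^j·(x)^(8-j); the x^4 term has j = 4.
C(8,4) = 70.
Coefficient = C(8,4) = 70.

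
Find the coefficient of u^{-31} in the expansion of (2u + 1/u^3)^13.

312

General term: C(13,j)·(2u)^j·(1/u^3)^(13-j), with u-exponent 1j − 3(13−j) = 4j − 39.
Set 4j − 39 = -31: j = 2.
C(13,2) = 78; 2^2 = 4; 1^11 = 1.
Coefficient = 78 · 4 · 1 = 312.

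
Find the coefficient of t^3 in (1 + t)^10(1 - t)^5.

-15

Coefficient of t^3 = Σ_{j} C(10,j)·1^j·C(5,3-j)·(-1)^(3-j) for j from 0 to 3.
= (-10) + 100 + (-225) + 120 = -15.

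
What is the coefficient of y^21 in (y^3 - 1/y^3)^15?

General term: C(15,j)·(y^3)^j·(-1/y^3)^(15-j), with y-exponent 3j − 3(15−j) = 6j − 45.
Set 6j − 45 = 21: j = 11.
C(15,11) = 1365; 1^11 = 1; (-1)^4 = 1.
Coefficient = 1365 · 1 · 1 = 1365.

1365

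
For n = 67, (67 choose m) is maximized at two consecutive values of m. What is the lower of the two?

33

For odd n = 67, C(67,m) peaks at m = (n−1)/2 and (n+1)/2; the lower is 33.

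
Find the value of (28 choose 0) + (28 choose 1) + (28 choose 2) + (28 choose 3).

3683

1 + 28 + 378 + 3276 = 3683.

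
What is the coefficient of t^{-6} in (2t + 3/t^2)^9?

General term: C(9,j)·(2t)^j·(3/t^2)^(9-j), with t-exponent 1j − 2(9−j) = 3j − 18.
Set 3j − 18 = -6: j = 4.
C(9,4) = 126; 2^4 = 16; 3^5 = 243.
Coefficient = 126 · 16 · 243 = 489888.

489888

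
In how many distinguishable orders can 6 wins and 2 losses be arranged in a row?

Choose positions for the wins: C(8,6) = 28.

28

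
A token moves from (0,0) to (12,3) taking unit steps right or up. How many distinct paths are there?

Each path is a sequence of 15 steps with 12 rights: C(15,12) = 455.

455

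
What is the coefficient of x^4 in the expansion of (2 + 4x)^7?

71680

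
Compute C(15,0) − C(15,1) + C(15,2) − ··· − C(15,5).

-2002

The partial alternating sum Σ_{k=0}^{5} (−1)^k C(15,k) = (−1)^5 C(14,5) = -2002.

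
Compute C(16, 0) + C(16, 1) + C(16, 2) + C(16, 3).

1 + 16 + 120 + 560 = 697.

697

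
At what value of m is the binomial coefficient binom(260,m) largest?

C(260,m) is maximized at m = 260/2 = 130.

130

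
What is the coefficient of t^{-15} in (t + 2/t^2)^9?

General term: C(9,j)·(t)^j·(2/t^2)^(9-j), with t-exponent 1j − 2(9−j) = 3j − 18.
Set 3j − 18 = -15: j = 1.
C(9,1) = 9; 1^1 = 1; 2^8 = 256.
Coefficient = 9 · 1 · 256 = 2304.

2304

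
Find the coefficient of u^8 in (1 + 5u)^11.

64453125

The general term is C(11,j)·(1)^j·(5u)^(11-j); the u^8 term has j = 3.
C(11,3) = 165.
Coefficient = C(11,3) · 5^8 = 165 · 390625 = 64453125.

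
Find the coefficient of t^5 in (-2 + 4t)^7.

86016

The general term is C(7,j)·(-2)^j·(4t)^(7-j); the t^5 term has j = 2.
C(7,2) = 21.
Coefficient = C(7,2) · (-2)^2 · 4^5 = 21 · 4 · 1024 = 86016.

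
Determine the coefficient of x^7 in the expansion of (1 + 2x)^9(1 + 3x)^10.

Coefficient of x^7 = Σ_{j} C(9,j)·2^j·C(10,7-j)·3^(7-j) for j from 0 to 7.
= 262440 + 2755620 + 8817984 + 11430720 + 6531840 + 1632960 + 161280 + 4608 = 31597452.

31597452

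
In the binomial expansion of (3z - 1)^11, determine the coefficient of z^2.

The general term is C(11,j)·(3z)^j·(-1)^(11-j); the z^2 term has j = 2.
C(11,2) = 55.
Coefficient = C(11,2) · 3^2 · (-1)^9 = 55 · 9 · (-1) = -495.

-495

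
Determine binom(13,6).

1716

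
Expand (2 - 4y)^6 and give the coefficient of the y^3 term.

-10240

The general term is C(6,j)·(2)^j·(-4y)^(6-j); the y^3 term has j = 3.
C(6,3) = 20.
Coefficient = C(6,3) · 2^3 · (-4)^3 = 20 · 8 · (-64) = -10240.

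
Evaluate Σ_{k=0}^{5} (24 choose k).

55455

1 + 24 + 276 + 2024 + 10626 + 42504 = 55455.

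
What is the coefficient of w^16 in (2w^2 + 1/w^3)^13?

159744

General term: C(13,j)·(2w^2)^j·(1/w^3)^(13-j), with w-exponent 2j − 3(13−j) = 5j − 39.
Set 5j − 39 = 16: j = 11.
C(13,11) = 78; 2^11 = 2048; 1^2 = 1.
Coefficient = 78 · 2048 · 1 = 159744.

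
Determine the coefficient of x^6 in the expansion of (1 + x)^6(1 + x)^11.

12376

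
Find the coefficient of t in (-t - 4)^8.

131072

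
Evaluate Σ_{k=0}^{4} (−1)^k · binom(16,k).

The partial alternating sum Σ_{k=0}^{4} (−1)^k C(16,k) = (−1)^4 C(15,4) = 1365.

1365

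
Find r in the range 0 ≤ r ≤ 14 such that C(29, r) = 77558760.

14

C(29,r) increases on 0 ≤ r ≤ 14. C(29,13) = 67863915 and C(29,14) = 77558760, so r = 14.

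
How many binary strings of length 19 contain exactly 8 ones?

75582

Choose the 8 positions: C(19,8) = 75582.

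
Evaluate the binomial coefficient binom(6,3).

20

C(6,3) = (6·5·4) / 3! = 120 / 6 = 20.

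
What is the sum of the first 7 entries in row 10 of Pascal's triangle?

848

1 + 10 + 45 + 120 + 210 + 252 + 210 = 848.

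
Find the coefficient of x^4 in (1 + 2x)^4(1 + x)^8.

1462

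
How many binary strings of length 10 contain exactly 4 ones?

210

Choose the 4 positions: C(10,4) = 210.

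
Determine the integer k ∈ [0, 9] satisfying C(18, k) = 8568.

C(18,k) increases on 0 ≤ k ≤ 9. C(18,4) = 3060 and C(18,5) = 8568, so k = 5.

5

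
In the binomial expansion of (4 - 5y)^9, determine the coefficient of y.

-2949120

The general term is C(9,j)·(4)^j·(-5y)^(9-j); the y^1 term has j = 8.
C(9,8) = 9.
Coefficient = C(9,8) · 4^8 · (-5)^1 = 9 · 65536 · (-5) = -2949120.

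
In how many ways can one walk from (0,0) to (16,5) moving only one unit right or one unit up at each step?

Each path is a sequence of 21 steps with 16 rights: C(21,16) = 20349.

20349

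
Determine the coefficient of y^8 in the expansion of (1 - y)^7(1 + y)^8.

35

Coefficient of y^8 = Σ_{j} C(7,j)·(-1)^j·C(8,8-j)·1^(8-j) for j from 0 to 7.
= 1 + (-56) + 588 + (-1960) + 2450 + (-1176) + 196 + (-8) = 35.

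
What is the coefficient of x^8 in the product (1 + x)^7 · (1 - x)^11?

-154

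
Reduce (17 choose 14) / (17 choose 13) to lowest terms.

2/7

C(n,k+1)/C(n,k) = (n−k)/(k+1) = (17−13)/(13+1) = 4/14 = 2/7.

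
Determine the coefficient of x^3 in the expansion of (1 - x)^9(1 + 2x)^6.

Coefficient of x^3 = Σ_{j} C(9,j)·(-1)^j·C(6,3-j)·2^(3-j) for j from 0 to 3.
= 160 + (-540) + 432 + (-84) = -32.

-32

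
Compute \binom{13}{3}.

286

C(13,3) = (13·12·11) / 3! = 1716 / 6 = 286.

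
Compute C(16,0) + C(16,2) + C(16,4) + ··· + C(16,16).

Half of (1+1)^16 + (1−1)^16 gives the even-index sum: 2^15 = 32768.

32768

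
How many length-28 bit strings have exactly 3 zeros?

3276

Choose the 3 positions: C(28,3) = 3276.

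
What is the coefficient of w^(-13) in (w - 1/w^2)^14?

-2002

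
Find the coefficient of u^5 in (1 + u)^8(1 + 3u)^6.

35174

Coefficient of u^5 = Σ_{j} C(8,j)·1^j·C(6,5-j)·3^(5-j) for j from 0 to 5.
= 1458 + 9720 + 15120 + 7560 + 1260 + 56 = 35174.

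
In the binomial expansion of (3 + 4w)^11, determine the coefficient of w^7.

437944320

The general term is C(11,j)·(3)^j·(4w)^(11-j); the w^7 term has j = 4.
C(11,4) = 330.
Coefficient = C(11,4) · 3^4 · 4^7 = 330 · 81 · 16384 = 437944320.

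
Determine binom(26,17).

C(26,17) = C(26,9) by symmetry.
C(26,9) = (26·25·24·23·22·21·20·19·18) / 9! = 1133836704000 / 362880 = 3124550.

3124550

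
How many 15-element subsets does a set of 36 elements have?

5567902560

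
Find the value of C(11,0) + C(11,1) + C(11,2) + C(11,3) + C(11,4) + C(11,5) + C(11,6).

1 + 11 + 55 + 165 + 330 + 462 + 462 = 1486.

1486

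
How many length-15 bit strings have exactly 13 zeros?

105

Choose the 13 positions: C(15,13) = 105.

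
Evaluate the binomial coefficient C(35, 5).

324632

C(35,5) = (35·34·33·32·31) / 5! = 38955840 / 120 = 324632.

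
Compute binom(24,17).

346104

C(24,17) = C(24,7) by symmetry.
C(24,7) = (24·23·22·21·20·19·18) / 7! = 1744364160 / 5040 = 346104.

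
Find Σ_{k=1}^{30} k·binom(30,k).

16106127360

Differentiating (1+x)^30 and setting x=1: Σ k·C(30,k) = 30·2^29 = 16106127360.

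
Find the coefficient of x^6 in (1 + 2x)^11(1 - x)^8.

-588

Coefficient of x^6 = Σ_{j} C(11,j)·2^j·C(8,6-j)·(-1)^(6-j) for j from 0 to 6.
= 28 + (-1232) + 15400 + (-73920) + 147840 + (-118272) + 29568 = -588.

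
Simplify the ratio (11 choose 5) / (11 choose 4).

C(n,k+1)/C(n,k) = (n−k)/(k+1) = (11−4)/(4+1) = 7/5.

7/5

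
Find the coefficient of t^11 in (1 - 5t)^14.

-17773437500

The general term is C(14,j)·(1)^j·(-5t)^(14-j); the t^11 term has j = 3.
C(14,3) = 364.
Coefficient = C(14,3) · (-5)^11 = 364 · (-48828125) = -17773437500.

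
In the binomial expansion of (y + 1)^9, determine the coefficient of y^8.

9

The general term is C(9,j)·(y)^j·(1)^(9-j); the y^8 term has j = 8.
C(9,8) = 9.
Coefficient = C(9,8) = 9.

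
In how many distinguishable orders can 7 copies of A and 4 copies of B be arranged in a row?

330

Choose positions for the A's: C(11,7) = 330.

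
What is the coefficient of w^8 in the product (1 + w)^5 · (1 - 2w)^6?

Coefficient of w^8 = Σ_{j} C(5,j)·1^j·C(6,8-j)·(-2)^(8-j) for j from 2 to 5.
= 640 + (-1920) + 1200 + (-160) = -240.

-240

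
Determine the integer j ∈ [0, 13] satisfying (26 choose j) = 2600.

3

C(26,j) increases on 0 ≤ j ≤ 13. C(26,2) = 325 and C(26,3) = 2600, so j = 3.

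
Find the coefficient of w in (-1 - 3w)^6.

The general term is C(6,j)·(-1)^j·(-3w)^(6-j); the w^1 term has j = 5.
C(6,5) = 6.
Coefficient = C(6,5) · (-1)^5 · (-3)^1 = 6 · (-1) · (-3) = 18.

18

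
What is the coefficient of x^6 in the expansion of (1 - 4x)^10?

The general term is C(10,j)·(1)^j·(-4x)^(10-j); the x^6 term has j = 4.
C(10,4) = 210.
Coefficient = C(10,4) · (-4)^6 = 210 · 4096 = 860160.

860160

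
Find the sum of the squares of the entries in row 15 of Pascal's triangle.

155117520

By Vandermonde's identity, Σ C(15,r)² = C(30,15) = 155117520.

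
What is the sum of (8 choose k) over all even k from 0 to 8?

128

Half of (1+1)^8 + (1−1)^8 gives the even-index sum: 2^7 = 128.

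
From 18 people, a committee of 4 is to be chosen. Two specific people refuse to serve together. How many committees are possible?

All 4-subsets: C(18,4) = 3060. Those containing both fixed elements: C(16,2) = 120.
3060 − 120 = 2940.

2940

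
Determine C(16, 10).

8008

C(16,10) = C(16,6) by symmetry.
C(16,6) = (16·15·14·13·12·11) / 6! = 5765760 / 720 = 8008.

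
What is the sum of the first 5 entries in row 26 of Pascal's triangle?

17902

1 + 26 + 325 + 2600 + 14950 = 17902.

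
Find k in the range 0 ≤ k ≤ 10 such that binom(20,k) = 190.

C(20,k) increases on 0 ≤ k ≤ 10. C(20,1) = 20 and C(20,2) = 190, so k = 2.

2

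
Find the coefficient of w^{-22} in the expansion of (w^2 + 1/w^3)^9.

9

General term: C(9,j)·(w^2)^j·(1/w^3)^(9-j), with w-exponent 2j − 3(9−j) = 5j − 27.
Set 5j − 27 = -22: j = 1.
C(9,1) = 9; 1^1 = 1; 1^8 = 1.
Coefficient = 9 · 1 · 1 = 9.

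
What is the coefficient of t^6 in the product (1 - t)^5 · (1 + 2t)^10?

-2000

Coefficient of t^6 = Σ_{j} C(5,j)·(-1)^j·C(10,6-j)·2^(6-j) for j from 0 to 5.
= 13440 + (-40320) + 33600 + (-9600) + 900 + (-20) = -2000.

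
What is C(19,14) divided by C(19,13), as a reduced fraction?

C(n,k+1)/C(n,k) = (n−k)/(k+1) = (19−13)/(13+1) = 6/14 = 3/7.

3/7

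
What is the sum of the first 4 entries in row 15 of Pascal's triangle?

576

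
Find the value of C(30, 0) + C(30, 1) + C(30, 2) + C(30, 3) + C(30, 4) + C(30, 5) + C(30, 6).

768212

1 + 30 + 435 + 4060 + 27405 + 142506 + 593775 = 768212.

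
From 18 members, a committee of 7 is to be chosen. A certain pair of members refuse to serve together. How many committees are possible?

27456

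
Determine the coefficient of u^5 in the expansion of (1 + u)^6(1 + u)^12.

8568

(1 + u)^6(1 + u)^12 = (1 + u)^18, so the coefficient of u^5 is C(18,5)·1^5 = 8568·1 = 8568.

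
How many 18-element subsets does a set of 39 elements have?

C(39,18) = (39·38·37·36·35·34·33·32·31·30·29·28·27·26·25·24·23·22) / 18! = 399246543793282239774720000 / 6402373705728000 = 62359143990.

62359143990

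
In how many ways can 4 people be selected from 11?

This is C(11,4) = 330.

330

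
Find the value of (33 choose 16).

C(33,16) = (33·32·31·30·29·28·27·26·25·24·23·22·21·20·19·18) / 16! = 24412776311194951680000 / 20922789888000 = 1166803110.

1166803110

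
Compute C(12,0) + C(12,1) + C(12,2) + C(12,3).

299

1 + 12 + 66 + 220 = 299.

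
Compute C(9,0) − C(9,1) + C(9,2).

28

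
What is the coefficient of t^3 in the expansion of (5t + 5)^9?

164062500

The general term is C(9,j)·(5t)^j·(5)^(9-j); the t^3 term has j = 3.
C(9,3) = 84.
Coefficient = C(9,3) · 5^3 · 5^6 = 84 · 125 · 15625 = 164062500.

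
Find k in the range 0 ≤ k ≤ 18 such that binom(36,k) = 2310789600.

C(36,k) increases on 0 ≤ k ≤ 18. C(36,12) = 1251677700 and C(36,13) = 2310789600, so k = 13.

13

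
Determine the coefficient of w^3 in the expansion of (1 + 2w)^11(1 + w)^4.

2336

Coefficient of w^3 = Σ_{j} C(11,j)·2^j·C(4,3-j)·1^(3-j) for j from 0 to 3.
= 4 + 132 + 880 + 1320 = 2336.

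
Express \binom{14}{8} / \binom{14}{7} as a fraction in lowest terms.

C(n,k+1)/C(n,k) = (n−k)/(k+1) = (14−7)/(7+1) = 7/8.

7/8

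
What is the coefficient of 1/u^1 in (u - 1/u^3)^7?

21

General term: C(7,j)·(u)^j·(-1/u^3)^(7-j), with u-exponent 1j − 3(7−j) = 4j − 21.
Set 4j − 21 = -1: j = 5.
C(7,5) = 21; 1^5 = 1; (-1)^2 = 1.
Coefficient = 21 · 1 · 1 = 21.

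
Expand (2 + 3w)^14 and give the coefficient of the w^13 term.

The general term is C(14,j)·(2)^j·(3w)^(14-j); the w^13 term has j = 1.
C(14,1) = 14.
Coefficient = C(14,1) · 2^1 · 3^13 = 14 · 2 · 1594323 = 44641044.

44641044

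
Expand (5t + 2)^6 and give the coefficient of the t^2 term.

6000

The general term is C(6,j)·(5t)^j·(2)^(6-j); the t^2 term has j = 2.
C(6,2) = 15.
Coefficient = C(6,2) · 5^2 · 2^4 = 15 · 25 · 16 = 6000.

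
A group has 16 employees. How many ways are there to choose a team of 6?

8008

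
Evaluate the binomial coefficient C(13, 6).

1716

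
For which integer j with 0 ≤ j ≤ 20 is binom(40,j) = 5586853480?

C(40,j) increases on 0 ≤ j ≤ 20. C(40,11) = 2311801440 and C(40,12) = 5586853480, so j = 12.

12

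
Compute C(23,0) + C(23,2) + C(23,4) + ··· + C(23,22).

4194304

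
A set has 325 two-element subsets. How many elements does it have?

n(n−1)/2 = 325 ⇒ n(n−1) = 650. Since 26·25 = 650, n = 26.

26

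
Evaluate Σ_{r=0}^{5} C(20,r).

1 + 20 + 190 + 1140 + 4845 + 15504 = 21700.

21700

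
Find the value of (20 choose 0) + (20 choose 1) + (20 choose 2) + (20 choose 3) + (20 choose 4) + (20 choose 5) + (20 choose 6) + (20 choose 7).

137980

1 + 20 + 190 + 1140 + 4845 + 15504 + 38760 + 77520 = 137980.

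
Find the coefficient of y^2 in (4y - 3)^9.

-1259712

The general term is C(9,j)·(4y)^j·(-3)^(9-j); the y^2 term has j = 2.
C(9,2) = 36.
Coefficient = C(9,2) · 4^2 · (-3)^7 = 36 · 16 · (-2187) = -1259712.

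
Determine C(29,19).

20030010

C(29,19) = C(29,10) by symmetry.
C(29,10) = (29·28·27·26·25·24·23·22·21·20) / 10! = 72684900288000 / 3628800 = 20030010.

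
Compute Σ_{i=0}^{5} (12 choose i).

1 + 12 + 66 + 220 + 495 + 792 = 1586.

1586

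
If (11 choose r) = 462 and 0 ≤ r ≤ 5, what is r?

5

C(11,r) increases on 0 ≤ r ≤ 5. C(11,4) = 330 and C(11,5) = 462, so r = 5.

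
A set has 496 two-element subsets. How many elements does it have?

32

n(n−1)/2 = 496 ⇒ n(n−1) = 992. Since 32·31 = 992, n = 32.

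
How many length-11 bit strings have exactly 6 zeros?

Choose the 6 positions: C(11,6) = 462.

462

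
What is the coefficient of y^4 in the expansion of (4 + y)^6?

240

The general term is C(6,j)·(4)^j·(y)^(6-j); the y^4 term has j = 2.
C(6,2) = 15.
Coefficient = C(6,2) · 4^2 = 15 · 16 = 240.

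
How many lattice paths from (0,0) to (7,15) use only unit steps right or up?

170544

Each path is a sequence of 22 steps with 7 rights: C(22,7) = 170544.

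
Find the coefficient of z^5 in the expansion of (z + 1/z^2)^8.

General term: C(8,j)·(z)^j·(1/z^2)^(8-j), with z-exponent 1j − 2(8−j) = 3j − 16.
Set 3j − 16 = 5: j = 7.
C(8,7) = 8; 1^7 = 1; 1^1 = 1.
Coefficient = 8 · 1 · 1 = 8.

8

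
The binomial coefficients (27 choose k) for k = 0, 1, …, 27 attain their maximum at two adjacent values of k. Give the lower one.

13

For odd n = 27, C(27,k) peaks at k = (n−1)/2 and (n+1)/2; the lower is 13.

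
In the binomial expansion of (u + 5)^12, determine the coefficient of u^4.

The general term is C(12,j)·(u)^j·(5)^(12-j); the u^4 term has j = 4.
C(12,4) = 495.
Coefficient = C(12,4) · 5^8 = 495 · 390625 = 193359375.

193359375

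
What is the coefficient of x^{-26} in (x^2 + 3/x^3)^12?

3897234

General term: C(12,j)·(x^2)^j·(3/x^3)^(12-j), with x-exponent 2j − 3(12−j) = 5j − 36.
Set 5j − 36 = -26: j = 2.
C(12,2) = 66; 1^2 = 1; 3^10 = 59049.
Coefficient = 66 · 1 · 59049 = 3897234.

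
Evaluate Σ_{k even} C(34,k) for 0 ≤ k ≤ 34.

8589934592

Half of (1+1)^34 + (1−1)^34 gives the even-index sum: 2^33 = 8589934592.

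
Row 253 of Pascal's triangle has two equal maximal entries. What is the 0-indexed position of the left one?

For odd n = 253, C(253,i) peaks at i = (n−1)/2 and (n+1)/2; the lesser is 126.

126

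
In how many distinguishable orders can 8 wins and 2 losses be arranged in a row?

45

Choose positions for the wins: C(10,8) = 45.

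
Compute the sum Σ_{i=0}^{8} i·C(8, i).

1024

Since i·C(8,i) = 8·C(7,i−1), the sum is 8·2^7 = 8·128 = 1024.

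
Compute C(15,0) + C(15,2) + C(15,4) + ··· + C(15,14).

16384

Even-i terms of row 15 sum to 2^14 = 16384.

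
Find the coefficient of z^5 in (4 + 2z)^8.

114688

The general term is C(8,j)·(4)^j·(2z)^(8-j); the z^5 term has j = 3.
C(8,3) = 56.
Coefficient = C(8,3) · 4^3 · 2^5 = 56 · 64 · 32 = 114688.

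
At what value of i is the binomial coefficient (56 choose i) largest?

C(56,i) is maximized at i = 56/2 = 28.

28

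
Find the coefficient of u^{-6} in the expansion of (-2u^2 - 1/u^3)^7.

General term: C(7,j)·(-2u^2)^j·(-1/u^3)^(7-j), with u-exponent 2j − 3(7−j) = 5j − 21.
Set 5j − 21 = -6: j = 3.
C(7,3) = 35; (-2)^3 = -8; (-1)^4 = 1.
Coefficient = 35 · (-8) · 1 = -280.

-280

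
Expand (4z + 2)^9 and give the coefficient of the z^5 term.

2064384

The general term is C(9,j)·(4z)^j·(2)^(9-j); the z^5 term has j = 5.
C(9,5) = 126.
Coefficient = C(9,5) · 4^5 · 2^4 = 126 · 1024 · 16 = 2064384.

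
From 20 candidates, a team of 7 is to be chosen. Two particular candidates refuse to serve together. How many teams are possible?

All 7-subsets: C(20,7) = 77520. Those containing both fixed elements: C(18,5) = 8568.
77520 − 8568 = 68952.

68952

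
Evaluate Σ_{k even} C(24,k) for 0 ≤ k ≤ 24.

Half of (1+1)^24 + (1−1)^24 gives the even-index sum: 2^23 = 8388608.

8388608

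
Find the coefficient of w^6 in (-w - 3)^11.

The general term is C(11,j)·(-w)^j·(-3)^(11-j); the w^6 term has j = 6.
C(11,6) = 462.
Coefficient = C(11,6) · (-3)^5 = 462 · (-243) = -112266.

-112266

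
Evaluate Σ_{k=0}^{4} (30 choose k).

31931

1 + 30 + 435 + 4060 + 27405 = 31931.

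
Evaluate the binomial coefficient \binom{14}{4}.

C(14,4) = (14·13·12·11) / 4! = 24024 / 24 = 1001.

1001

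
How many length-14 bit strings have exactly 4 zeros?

1001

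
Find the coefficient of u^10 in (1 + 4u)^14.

1049624576

The general term is C(14,j)·(1)^j·(4u)^(14-j); the u^10 term has j = 4.
C(14,4) = 1001.
Coefficient = C(14,4) · 4^10 = 1001 · 1048576 = 1049624576.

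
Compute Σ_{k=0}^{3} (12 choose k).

1 + 12 + 66 + 220 = 299.

299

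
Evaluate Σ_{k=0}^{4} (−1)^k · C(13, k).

The partial alternating sum Σ_{k=0}^{4} (−1)^k C(13,k) = (−1)^4 C(12,4) = 495.

495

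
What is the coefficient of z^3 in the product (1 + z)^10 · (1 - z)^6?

Coefficient of z^3 = Σ_{j} C(10,j)·1^j·C(6,3-j)·(-1)^(3-j) for j from 0 to 3.
= (-20) + 150 + (-270) + 120 = -20.

-20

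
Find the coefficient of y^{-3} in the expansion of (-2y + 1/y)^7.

General term: C(7,j)·(-2y)^j·(1/y)^(7-j), with y-exponent 1j − 1(7−j) = 2j − 7.
Set 2j − 7 = -3: j = 2.
C(7,2) = 21; (-2)^2 = 4; 1^5 = 1.
Coefficient = 21 · 4 · 1 = 84.

84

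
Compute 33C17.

1166803110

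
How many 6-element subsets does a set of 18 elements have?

18564

C(18,6) = (18·17·16·15·14·13) / 6! = 13366080 / 720 = 18564.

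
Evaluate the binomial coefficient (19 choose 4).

C(19,4) = (19·18·17·16) / 4! = 93024 / 24 = 3876.

3876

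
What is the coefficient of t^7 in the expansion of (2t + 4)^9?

73728

The general term is C(9,j)·(2t)^j·(4)^(9-j); the t^7 term has j = 7.
C(9,7) = 36.
Coefficient = C(9,7) · 2^7 · 4^2 = 36 · 128 · 16 = 73728.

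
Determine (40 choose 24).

62852101650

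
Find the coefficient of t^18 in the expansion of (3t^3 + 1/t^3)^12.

4330260

General term: C(12,j)·(3t^3)^j·(1/t^3)^(12-j), with t-exponent 3j − 3(12−j) = 6j − 36.
Set 6j − 36 = 18: j = 9.
C(12,9) = 220; 3^9 = 19683; 1^3 = 1.
Coefficient = 220 · 19683 · 1 = 4330260.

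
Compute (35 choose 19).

4059928950

C(35,19) = C(35,16) by symmetry.
C(35,16) = (35·34·33·32·31·30·29·28·27·26·25·24·23·22·21·20) / 16! = 84945040381058457600000 / 20922789888000 = 4059928950.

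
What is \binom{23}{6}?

100947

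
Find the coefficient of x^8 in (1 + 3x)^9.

The general term is C(9,j)·(1)^j·(3x)^(9-j); the x^8 term has j = 1.
C(9,1) = 9.
Coefficient = C(9,1) · 3^8 = 9 · 6561 = 59049.

59049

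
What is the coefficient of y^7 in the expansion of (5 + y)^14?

268125000

The general term is C(14,j)·(5)^j·(y)^(14-j); the y^7 term has j = 7.
C(14,7) = 3432.
Coefficient = C(14,7) · 5^7 = 3432 · 78125 = 268125000.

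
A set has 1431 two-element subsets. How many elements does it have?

n(n−1)/2 = 1431 ⇒ n(n−1) = 2862. Since 54·53 = 2862, n = 54.

54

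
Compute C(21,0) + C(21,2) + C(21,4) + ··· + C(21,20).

1048576

Even-j terms of row 21 sum to 2^20 = 1048576.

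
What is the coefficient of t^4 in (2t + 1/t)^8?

General term: C(8,j)·(2t)^j·(1/t)^(8-j), with t-exponent 1j − 1(8−j) = 2j − 8.
Set 2j − 8 = 4: j = 6.
C(8,6) = 28; 2^6 = 64; 1^2 = 1.
Coefficient = 28 · 64 · 1 = 1792.

1792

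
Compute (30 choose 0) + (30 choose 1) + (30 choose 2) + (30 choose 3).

1 + 30 + 435 + 4060 = 4526.

4526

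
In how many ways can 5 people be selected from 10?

This is C(10,5) = 252.

252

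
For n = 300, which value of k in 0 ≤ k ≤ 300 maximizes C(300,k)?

150

C(300,k) is maximized at k = 300/2 = 150.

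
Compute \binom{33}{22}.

193536720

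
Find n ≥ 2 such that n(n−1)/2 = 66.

12

n(n−1)/2 = 66 ⇒ n(n−1) = 132. Since 12·11 = 132, n = 12.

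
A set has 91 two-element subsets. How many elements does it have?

n(n−1)/2 = 91 ⇒ n(n−1) = 182. Since 14·13 = 182, n = 14.

14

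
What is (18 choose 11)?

C(18,11) = C(18,7) by symmetry.
C(18,7) = (18·17·16·15·14·13·12) / 7! = 160392960 / 5040 = 31824.

31824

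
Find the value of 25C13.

5200300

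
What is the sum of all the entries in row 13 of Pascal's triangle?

The entries of row 13 sum to 2^13 = 8192.

8192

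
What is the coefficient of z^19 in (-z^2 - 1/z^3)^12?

12

General term: C(12,j)·(-z^2)^j·(-1/z^3)^(12-j), with z-exponent 2j − 3(12−j) = 5j − 36.
Set 5j − 36 = 19: j = 11.
C(12,11) = 12; (-1)^11 = -1; (-1)^1 = -1.
Coefficient = 12 · (-1) · (-1) = 12.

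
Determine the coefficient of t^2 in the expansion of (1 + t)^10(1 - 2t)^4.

-11

Coefficient of t^2 = Σ_{j} C(10,j)·1^j·C(4,2-j)·(-2)^(2-j) for j from 0 to 2.
= 24 + (-80) + 45 = -11.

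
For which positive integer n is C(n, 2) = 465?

n(n−1)/2 = 465 ⇒ n(n−1) = 930. Since 31·30 = 930, n = 31.

31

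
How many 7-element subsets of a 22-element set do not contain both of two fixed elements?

155040

All 7-subsets: C(22,7) = 170544. Those containing both fixed elements: C(20,5) = 15504.
170544 − 15504 = 155040.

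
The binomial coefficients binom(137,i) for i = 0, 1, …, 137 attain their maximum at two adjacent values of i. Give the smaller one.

68

For odd n = 137, C(137,i) peaks at i = (n−1)/2 and (n+1)/2; the smaller is 68.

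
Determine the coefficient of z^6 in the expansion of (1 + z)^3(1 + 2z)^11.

Coefficient of z^6 = Σ_{j} C(3,j)·1^j·C(11,6-j)·2^(6-j) for j from 0 to 3.
= 29568 + 44352 + 15840 + 1320 = 91080.

91080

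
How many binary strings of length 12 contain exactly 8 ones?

495

Choose the 8 positions: C(12,8) = 495.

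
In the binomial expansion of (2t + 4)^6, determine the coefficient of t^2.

The general term is C(6,j)·(2t)^j·(4)^(6-j); the t^2 term has j = 2.
C(6,2) = 15.
Coefficient = C(6,2) · 2^2 · 4^4 = 15 · 4 · 256 = 15360.

15360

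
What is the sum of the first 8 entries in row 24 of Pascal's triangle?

536155

1 + 24 + 276 + 2024 + 10626 + 42504 + 134596 + 346104 = 536155.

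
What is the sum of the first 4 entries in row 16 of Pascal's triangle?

697

1 + 16 + 120 + 560 = 697.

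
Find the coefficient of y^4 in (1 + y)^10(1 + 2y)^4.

2586

Coefficient of y^4 = Σ_{j} C(10,j)·1^j·C(4,4-j)·2^(4-j) for j from 0 to 4.
= 16 + 320 + 1080 + 960 + 210 = 2586.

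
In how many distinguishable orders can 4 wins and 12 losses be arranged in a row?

1820

Choose positions for the wins: C(16,4) = 1820.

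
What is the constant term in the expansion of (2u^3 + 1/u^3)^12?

General term: C(12,j)·(2u^3)^j·(1/u^3)^(12-j), with u-exponent 3j − 3(12−j) = 6j − 36.
Set 6j − 36 = 0: j = 6.
C(12,6) = 924; 2^6 = 64; 1^6 = 1.
Coefficient = 924 · 64 · 1 = 59136.

59136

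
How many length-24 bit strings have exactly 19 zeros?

42504

Choose the 19 positions: C(24,19) = 42504.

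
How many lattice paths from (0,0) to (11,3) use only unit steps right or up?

Each path is a sequence of 14 steps with 11 rights: C(14,11) = 364.

364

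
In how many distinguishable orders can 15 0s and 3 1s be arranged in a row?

Choose positions for the 0s: C(18,15) = 816.

816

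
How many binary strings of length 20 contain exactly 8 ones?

125970

Choose the 8 positions: C(20,8) = 125970.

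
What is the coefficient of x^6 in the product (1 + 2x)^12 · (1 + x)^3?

Coefficient of x^6 = Σ_{j} C(12,j)·2^j·C(3,6-j)·1^(6-j) for j from 3 to 6.
= 1760 + 23760 + 76032 + 59136 = 160688.

160688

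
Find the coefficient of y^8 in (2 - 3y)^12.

51963120

The general term is C(12,j)·(2)^j·(-3y)^(12-j); the y^8 term has j = 4.
C(12,4) = 495.
Coefficient = C(12,4) · 2^4 · (-3)^8 = 495 · 16 · 6561 = 51963120.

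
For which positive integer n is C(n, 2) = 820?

41

n(n−1)/2 = 820 ⇒ n(n−1) = 1640. Since 41·40 = 1640, n = 41.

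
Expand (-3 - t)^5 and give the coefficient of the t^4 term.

The general term is C(5,j)·(-3)^j·(-t)^(5-j); the t^4 term has j = 1.
C(5,1) = 5.
Coefficient = C(5,1) · (-3)^1 = 5 · (-3) = -15.

-15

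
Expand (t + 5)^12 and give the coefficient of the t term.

The general term is C(12,j)·(t)^j·(5)^(12-j); the t^1 term has j = 1.
C(12,1) = 12.
Coefficient = C(12,1) · 5^11 = 12 · 48828125 = 585937500.

585937500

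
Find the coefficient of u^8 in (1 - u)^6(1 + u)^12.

Coefficient of u^8 = Σ_{j} C(6,j)·(-1)^j·C(12,8-j)·1^(8-j) for j from 0 to 6.
= 495 + (-4752) + 13860 + (-15840) + 7425 + (-1320) + 66 = -66.

-66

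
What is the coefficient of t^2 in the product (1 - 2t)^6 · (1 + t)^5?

Coefficient of t^2 = Σ_{j} C(6,j)·(-2)^j·C(5,2-j)·1^(2-j) for j from 0 to 2.
= 10 + (-60) + 60 = 10.

10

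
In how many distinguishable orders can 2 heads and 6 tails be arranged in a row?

28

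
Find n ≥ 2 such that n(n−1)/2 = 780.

40

n(n−1)/2 = 780 ⇒ n(n−1) = 1560. Since 40·39 = 1560, n = 40.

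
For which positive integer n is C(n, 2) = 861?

n(n−1)/2 = 861 ⇒ n(n−1) = 1722. Since 42·41 = 1722, n = 42.

42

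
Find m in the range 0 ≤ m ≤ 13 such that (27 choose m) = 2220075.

8

C(27,m) increases on 0 ≤ m ≤ 13. C(27,7) = 888030 and C(27,8) = 2220075, so m = 8.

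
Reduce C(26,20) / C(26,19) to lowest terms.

C(n,k+1)/C(n,k) = (n−k)/(k+1) = (26−19)/(19+1) = 7/20.

7/20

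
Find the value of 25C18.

480700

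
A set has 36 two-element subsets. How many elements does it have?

9

n(n−1)/2 = 36 ⇒ n(n−1) = 72. Since 9·8 = 72, n = 9.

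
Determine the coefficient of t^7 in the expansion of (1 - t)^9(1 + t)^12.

Coefficient of t^7 = Σ_{j} C(9,j)·(-1)^j·C(12,7-j)·1^(7-j) for j from 0 to 7.
= 792 + (-8316) + 28512 + (-41580) + 27720 + (-8316) + 1008 + (-36) = -216.

-216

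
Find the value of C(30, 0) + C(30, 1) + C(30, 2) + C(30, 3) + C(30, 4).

1 + 30 + 435 + 4060 + 27405 = 31931.

31931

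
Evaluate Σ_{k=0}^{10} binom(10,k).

The entries of row 10 sum to 2^10 = 1024.

1024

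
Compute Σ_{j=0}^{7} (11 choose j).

1816

1 + 11 + 55 + 165 + 330 + 462 + 462 + 330 = 1816.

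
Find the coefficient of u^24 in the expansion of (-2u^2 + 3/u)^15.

-7741440

General term: C(15,j)·(-2u^2)^j·(3/u)^(15-j), with u-exponent 2j − 1(15−j) = 3j − 15.
Set 3j − 15 = 24: j = 13.
C(15,13) = 105; (-2)^13 = -8192; 3^2 = 9.
Coefficient = 105 · (-8192) · 9 = -7741440.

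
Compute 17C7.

19448

C(17,7) = (17·16·15·14·13·12·11) / 7! = 98017920 / 5040 = 19448.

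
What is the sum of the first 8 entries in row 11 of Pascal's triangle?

1816

1 + 11 + 55 + 165 + 330 + 462 + 462 + 330 = 1816.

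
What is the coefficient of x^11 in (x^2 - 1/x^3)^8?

-8

General term: C(8,j)·(x^2)^j·(-1/x^3)^(8-j), with x-exponent 2j − 3(8−j) = 5j − 24.
Set 5j − 24 = 11: j = 7.
C(8,7) = 8; 1^7 = 1; (-1)^1 = -1.
Coefficient = 8 · 1 · (-1) = -8.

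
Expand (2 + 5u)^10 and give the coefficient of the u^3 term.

1920000

The general term is C(10,j)·(2)^j·(5u)^(10-j); the u^3 term has j = 7.
C(10,7) = 120.
Coefficient = C(10,7) · 2^7 · 5^3 = 120 · 128 · 125 = 1920000.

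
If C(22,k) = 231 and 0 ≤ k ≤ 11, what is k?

2

C(22,k) increases on 0 ≤ k ≤ 11. C(22,1) = 22 and C(22,2) = 231, so k = 2.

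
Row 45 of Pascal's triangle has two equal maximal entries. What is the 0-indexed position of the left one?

22

For odd n = 45, C(45,i) peaks at i = (n−1)/2 and (n+1)/2; the smaller is 22.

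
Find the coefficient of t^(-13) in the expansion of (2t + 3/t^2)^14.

1260971712

General term: C(14,j)·(2t)^j·(3/t^2)^(14-j), with t-exponent 1j − 2(14−j) = 3j − 28.
Set 3j − 28 = -13: j = 5.
C(14,5) = 2002; 2^5 = 32; 3^9 = 19683.
Coefficient = 2002 · 32 · 19683 = 1260971712.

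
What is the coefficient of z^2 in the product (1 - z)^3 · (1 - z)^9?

66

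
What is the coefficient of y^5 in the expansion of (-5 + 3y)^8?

-1701000

The general term is C(8,j)·(-5)^j·(3y)^(8-j); the y^5 term has j = 3.
C(8,3) = 56.
Coefficient = C(8,3) · (-5)^3 · 3^5 = 56 · (-125) · 243 = -1701000.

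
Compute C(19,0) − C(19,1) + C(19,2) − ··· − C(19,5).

The partial alternating sum Σ_{k=0}^{5} (−1)^k C(19,k) = (−1)^5 C(18,5) = -8568.

-8568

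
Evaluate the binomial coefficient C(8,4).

C(8,4) = (8·7·6·5) / 4! = 1680 / 24 = 70.

70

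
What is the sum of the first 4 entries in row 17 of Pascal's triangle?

834

1 + 17 + 136 + 680 = 834.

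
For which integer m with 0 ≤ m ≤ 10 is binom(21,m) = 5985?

4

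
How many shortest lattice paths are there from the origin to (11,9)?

Each path is a sequence of 20 steps with 11 rights: C(20,11) = 167960.

167960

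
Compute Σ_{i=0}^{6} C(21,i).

82160

1 + 21 + 210 + 1330 + 5985 + 20349 + 54264 = 82160.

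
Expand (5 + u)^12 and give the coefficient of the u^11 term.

The general term is C(12,j)·(5)^j·(u)^(12-j); the u^11 term has j = 1.
C(12,1) = 12.
Coefficient = C(12,1) · 5^1 = 12 · 5 = 60.

60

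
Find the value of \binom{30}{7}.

C(30,7) = (30·29·28·27·26·25·24) / 7! = 10260432000 / 5040 = 2035800.

2035800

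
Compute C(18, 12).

C(18,12) = C(18,6) by symmetry.
C(18,6) = (18·17·16·15·14·13) / 6! = 13366080 / 720 = 18564.

18564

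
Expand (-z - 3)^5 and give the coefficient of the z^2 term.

The general term is C(5,j)·(-z)^j·(-3)^(5-j); the z^2 term has j = 2.
C(5,2) = 10.
Coefficient = C(5,2) · (-3)^3 = 10 · (-27) = -270.

-270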